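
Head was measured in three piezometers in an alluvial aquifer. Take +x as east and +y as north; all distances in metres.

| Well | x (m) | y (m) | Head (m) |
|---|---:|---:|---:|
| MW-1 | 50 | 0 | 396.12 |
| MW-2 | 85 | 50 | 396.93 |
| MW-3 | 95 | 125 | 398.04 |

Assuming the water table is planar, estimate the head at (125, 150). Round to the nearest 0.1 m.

398.5 m

Taking MW-1 as reference: MW-2−MW-1 = (35, 50, +0.81); MW-3−MW-1 = (45, 125, +1.92).
Determinant of the coordinate differences = 35·125 − 45·50 = 2125.
∂h/∂x = [(+0.81)·125 − (+1.92)·50] / 2125 = +0.002471
∂h/∂y = [35·(+1.92) − 45·(+0.81)] / 2125 = +0.01447
h(125, 150) = 396.12 + (+0.002471)·(75) + (+0.01447)·(150) = 396.12 +0.185 +2.171 = 398.476 m.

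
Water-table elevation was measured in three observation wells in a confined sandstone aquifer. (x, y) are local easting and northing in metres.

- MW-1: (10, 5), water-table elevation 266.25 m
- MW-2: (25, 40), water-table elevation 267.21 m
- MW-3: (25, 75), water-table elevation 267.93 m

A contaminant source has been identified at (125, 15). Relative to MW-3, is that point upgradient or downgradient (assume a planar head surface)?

Differences from MW-1: to MW-2 (Δx, Δy, Δh) = (15, 35, +0.96); to MW-3 = (15, 70, +1.68).
Determinant of the coordinate differences = 15·70 − 15·35 = 525.
∂h/∂x = [(+0.96)·70 − (+1.68)·35] / 525 = +0.01600
∂h/∂y = [15·(+1.68) − 15·(+0.96)] / 525 = +0.02057
Head at (125, 15) = 266.25 + (+0.01600)·(115) + (+0.02057)·(10) = 268.30 m.
That is higher than the 267.93 m at MW-3, so the point is upgradient.

upgradient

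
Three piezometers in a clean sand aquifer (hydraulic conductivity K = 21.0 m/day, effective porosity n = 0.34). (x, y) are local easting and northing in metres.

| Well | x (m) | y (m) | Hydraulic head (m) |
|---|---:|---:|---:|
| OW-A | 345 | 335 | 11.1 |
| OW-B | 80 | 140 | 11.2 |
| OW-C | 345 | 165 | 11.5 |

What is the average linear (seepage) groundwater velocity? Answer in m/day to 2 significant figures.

0.17 m/day

Differences from OW-A: to OW-B (Δx, Δy, Δh) = (-265, -195, +0.1); to OW-C = (0, -170, +0.4).
Determinant of the coordinate differences = (-265)·(-170) − 0·(-195) = 45050.
∂h/∂x = [(+0.1)·(-170) − (+0.4)·(-195)] / 45050 = +0.001354
∂h/∂y = [(-265)·(+0.4) − 0·(+0.1)] / 45050 = -0.002353
|∇h| = √(0.001354² + -0.002353²) = 0.002715
Seepage velocity v = K·i/n = 21.0 × 0.002715 / 0.34 = 0.1677 m/day.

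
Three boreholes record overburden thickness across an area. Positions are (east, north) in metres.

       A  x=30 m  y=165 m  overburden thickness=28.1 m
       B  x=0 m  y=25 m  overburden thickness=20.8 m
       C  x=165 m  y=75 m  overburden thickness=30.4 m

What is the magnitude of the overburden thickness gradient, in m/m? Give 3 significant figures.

Three-point gradient (reference A): Δ to B = (-30, -140, -7.3), Δ to C = (135, -90, +2.3).
∂d/∂x = +0.04532, ∂d/∂y = +0.04243 (det = 21600).
|∇f| = √(0.04532² + 0.04243²) = 0.06208 m/m

0.0621 m/m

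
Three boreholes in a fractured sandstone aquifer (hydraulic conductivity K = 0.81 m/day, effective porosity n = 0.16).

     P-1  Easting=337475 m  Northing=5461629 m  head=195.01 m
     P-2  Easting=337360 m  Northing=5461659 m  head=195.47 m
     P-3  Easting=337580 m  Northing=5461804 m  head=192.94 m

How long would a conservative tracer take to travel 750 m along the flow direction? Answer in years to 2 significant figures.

40 years

Taking P-1 as reference: P-2−P-1 = (-115, 30, +0.46); P-3−P-1 = (105, 175, -2.07).
Solve a·Δx + b·Δy = Δh: det = (-115)·175 − 105·30 = -23275.
∂h/∂x = [(+0.46)·175 − (-2.07)·30] / -23275 = -0.006127
∂h/∂y = [(-115)·(-2.07) − 105·(+0.46)] / -23275 = -0.008153
|∇h| = √(-0.006127² + -0.008153²) = 0.0102
Seepage velocity v = K·i/n = 0.81 × 0.0102 / 0.16 = 0.05164 m/day.
t = 750 / 0.05164 = 1.452e+04 days = 39.8 years.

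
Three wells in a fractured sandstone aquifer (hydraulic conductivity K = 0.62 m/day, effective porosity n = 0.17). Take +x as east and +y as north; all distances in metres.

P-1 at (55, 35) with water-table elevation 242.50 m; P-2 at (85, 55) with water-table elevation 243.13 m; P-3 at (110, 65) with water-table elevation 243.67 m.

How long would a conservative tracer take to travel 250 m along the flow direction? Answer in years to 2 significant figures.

Differences from P-1: to P-2 (Δx, Δy, Δh) = (30, 20, +0.63); to P-3 = (55, 30, +1.17).
Determinant of the coordinate differences = 30·30 − 55·20 = -200.
∂h/∂x = [(+0.63)·30 − (+1.17)·20] / -200 = +0.02250
∂h/∂y = [30·(+1.17) − 55·(+0.63)] / -200 = -0.002250
|∇h| = √(0.02250² + -0.002250²) = 0.02261
Seepage velocity v = K·i/n = 0.62 × 0.02261 / 0.17 = 0.08246 m/day.
t = 250 / 0.08246 = 3032 days = 8.3 years.

8.3 years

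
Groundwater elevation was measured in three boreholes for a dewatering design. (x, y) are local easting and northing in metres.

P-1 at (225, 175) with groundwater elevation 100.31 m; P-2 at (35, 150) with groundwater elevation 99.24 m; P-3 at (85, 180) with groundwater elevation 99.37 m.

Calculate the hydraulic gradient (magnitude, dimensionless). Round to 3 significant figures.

Three-point gradient (reference P-1): Δ to P-2 = (-190, -25, -1.07), Δ to P-3 = (-140, 5, -0.94).
∂h/∂x = +0.006483, ∂h/∂y = -0.006472 (det = -4450).
|∇h| = √(0.006483² + -0.006472²) = 0.009161

0.00916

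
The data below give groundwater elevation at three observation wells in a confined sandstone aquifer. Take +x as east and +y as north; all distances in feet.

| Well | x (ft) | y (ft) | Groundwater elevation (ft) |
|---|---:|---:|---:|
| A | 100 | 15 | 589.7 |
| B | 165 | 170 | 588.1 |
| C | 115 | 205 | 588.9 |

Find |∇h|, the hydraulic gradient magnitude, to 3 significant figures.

Three-point gradient (reference A): Δ to B = (65, 155, -1.6), Δ to C = (15, 190, -0.8).
∂h/∂x = -0.01796, ∂h/∂y = -0.002793 (det = 10025).
|∇h| = √(-0.01796² + -0.002793²) = 0.01818

0.0182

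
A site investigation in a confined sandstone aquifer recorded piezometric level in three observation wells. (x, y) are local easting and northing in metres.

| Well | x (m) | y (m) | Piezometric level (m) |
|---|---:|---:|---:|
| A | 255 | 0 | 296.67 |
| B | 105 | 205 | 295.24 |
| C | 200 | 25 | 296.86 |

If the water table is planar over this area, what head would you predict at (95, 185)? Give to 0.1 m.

295.6 m

Taking A as reference: B−A = (-150, 205, -1.43); C−A = (-55, 25, +0.19).
Solve a·Δx + b·Δy = Δh: det = (-150)·25 − (-55)·205 = 7525.
∂h/∂x = [(-1.43)·25 − (+0.19)·205] / 7525 = -0.009927
∂h/∂y = [(-150)·(+0.19) − (-55)·(-1.43)] / 7525 = -0.01424
h(95, 185) = 296.67 + (-0.009927)·(-160) + (-0.01424)·(185) = 296.67 +1.588 -2.634 = 295.624 m.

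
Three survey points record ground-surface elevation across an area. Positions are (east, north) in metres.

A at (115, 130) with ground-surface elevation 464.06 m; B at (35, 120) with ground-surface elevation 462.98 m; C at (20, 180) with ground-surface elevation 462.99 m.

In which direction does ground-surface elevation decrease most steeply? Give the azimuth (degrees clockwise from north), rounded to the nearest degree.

255°

Three-point gradient (reference A): Δ to B = (-80, -10, -1.08), Δ to C = (-95, 50, -1.07).
∂z/∂x = +0.01307, ∂z/∂y = +0.003434 (det = -4950).
Steepest decrease is along −∇f: components (-0.01307 E, -0.003434 N).
Azimuth = atan2(-0.01307, -0.003434) = 255.3° ≈ 255°.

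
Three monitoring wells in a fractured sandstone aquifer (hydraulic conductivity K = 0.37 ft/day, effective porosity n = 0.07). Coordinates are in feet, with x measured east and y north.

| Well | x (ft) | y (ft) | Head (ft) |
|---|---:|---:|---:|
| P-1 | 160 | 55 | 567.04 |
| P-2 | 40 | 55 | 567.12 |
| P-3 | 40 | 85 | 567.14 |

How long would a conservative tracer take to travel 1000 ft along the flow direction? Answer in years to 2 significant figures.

550 years

With h = a·x + b·y + c and P-1 as origin, the differences give:
  (-120)·a + 0·b = +0.08
  (-120)·a + 30·b = +0.10
Eliminate b (×30 and ×0, subtract): -3600·a = 2.400 → a = ∂h/∂x = -0.0006667
Back-substitute: b = ∂h/∂y = +0.0006667.
|∇h| = √(-0.0006667² + 0.0006667²) = 0.0009429
Seepage velocity v = K·i/n = 0.37 × 0.0009429 / 0.07 = 0.004984 ft/day.
t = 1000 / 0.004984 = 2.006e+05 days = 549 years.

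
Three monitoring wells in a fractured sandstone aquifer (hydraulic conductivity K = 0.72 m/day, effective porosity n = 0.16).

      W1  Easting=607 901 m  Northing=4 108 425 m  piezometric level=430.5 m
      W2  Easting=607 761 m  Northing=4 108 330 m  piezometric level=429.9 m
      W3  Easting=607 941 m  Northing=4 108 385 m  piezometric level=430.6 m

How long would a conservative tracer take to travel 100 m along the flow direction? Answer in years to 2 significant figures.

With h = a·x + b·y + c and W1 as origin, the differences give:
  (-140)·a + (-95)·b = -0.6
  40·a + (-40)·b = +0.1
Eliminate b (×(-40) and ×(-95), subtract): 9400·a = 33.50 → a = ∂h/∂x = +0.003564
Back-substitute: b = ∂h/∂y = +0.001064.
|∇h| = √(0.003564² + 0.001064²) = 0.003719
Seepage velocity v = K·i/n = 0.72 × 0.003719 / 0.16 = 0.01674 m/day.
t = 100 / 0.01674 = 5974 days = 16.4 years.

16 years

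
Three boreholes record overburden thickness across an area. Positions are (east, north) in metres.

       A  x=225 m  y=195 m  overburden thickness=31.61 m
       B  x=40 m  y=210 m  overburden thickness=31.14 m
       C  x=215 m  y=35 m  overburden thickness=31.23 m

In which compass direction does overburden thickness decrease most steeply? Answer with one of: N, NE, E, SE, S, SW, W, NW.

Taking A as reference: B−A = (-185, 15, -0.47); C−A = (-10, -160, -0.38).
Solve a·Δx + b·Δy = Δd: det = (-185)·(-160) − (-10)·15 = 29750.
∂d/∂x = [(-0.47)·(-160) − (-0.38)·15] / 29750 = +0.002719
∂d/∂y = [(-185)·(-0.38) − (-10)·(-0.47)] / 29750 = +0.002205
Steepest decrease is along −∇f = (-0.002719 E, -0.002205 N) → southwest.

SW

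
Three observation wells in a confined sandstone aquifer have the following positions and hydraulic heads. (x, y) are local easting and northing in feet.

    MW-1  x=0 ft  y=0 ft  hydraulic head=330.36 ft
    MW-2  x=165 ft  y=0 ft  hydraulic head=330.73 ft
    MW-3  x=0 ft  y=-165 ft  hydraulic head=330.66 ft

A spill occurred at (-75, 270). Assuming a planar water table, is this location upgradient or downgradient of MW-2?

downgradient

∂h/∂x = (330.73 − 330.36) / (165 − 0) = +0.002242
∂h/∂y = (330.66 − 330.36) / (-165 − 0) = -0.001818
Head at (-75, 270) = 330.36 + (+0.002242)·(-75) + (-0.001818)·(270) = 329.70 ft.
That is lower than the 330.73 ft at MW-2, so the point is downgradient.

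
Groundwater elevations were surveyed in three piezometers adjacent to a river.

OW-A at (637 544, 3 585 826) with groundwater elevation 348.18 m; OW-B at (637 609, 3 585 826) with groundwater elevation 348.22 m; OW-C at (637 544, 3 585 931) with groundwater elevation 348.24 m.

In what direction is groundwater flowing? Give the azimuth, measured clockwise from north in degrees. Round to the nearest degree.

227°

∂h/∂x = (348.22 − 348.18) / (637609 − 637544) = +0.0006154
∂h/∂y = (348.24 − 348.18) / (3585931 − 3585826) = +0.0005714
Flow direction (−∇h) has components (-0.0006154 E, -0.0005714 N).
Azimuth = atan2(E, N) = atan2(-0.0006154, -0.0005714) = 227.1° ≈ 227°.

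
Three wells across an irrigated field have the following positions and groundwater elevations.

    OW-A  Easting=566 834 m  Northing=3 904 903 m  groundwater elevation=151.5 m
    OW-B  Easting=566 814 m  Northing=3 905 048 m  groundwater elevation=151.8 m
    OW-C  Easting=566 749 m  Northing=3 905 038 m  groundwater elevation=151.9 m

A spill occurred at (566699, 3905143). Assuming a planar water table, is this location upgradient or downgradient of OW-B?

upgradient

With h = a·x + b·y + c and OW-A as origin, the differences give:
  (-20)·a + 145·b = +0.3
  (-85)·a + 135·b = +0.4
Eliminate b (×135 and ×145, subtract): 9625·a = -17.50 → a = ∂h/∂x = -0.001818
Back-substitute: b = ∂h/∂y = +0.001818.
Head at (566699, 3905143) = 151.5 + (-0.001818)·(-135) + (+0.001818)·(240) = 152.18 m.
That is higher than the 151.8 m at OW-B, so the point is upgradient.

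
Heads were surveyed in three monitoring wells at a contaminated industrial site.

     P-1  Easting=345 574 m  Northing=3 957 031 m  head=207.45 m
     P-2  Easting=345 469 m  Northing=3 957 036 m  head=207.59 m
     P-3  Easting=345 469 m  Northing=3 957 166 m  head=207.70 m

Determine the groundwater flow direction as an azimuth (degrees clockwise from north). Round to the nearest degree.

123°

Taking P-1 as reference: P-2−P-1 = (-105, 5, +0.14); P-3−P-1 = (-105, 135, +0.25).
Solve a·Δx + b·Δy = Δh: det = (-105)·135 − (-105)·5 = -13650.
∂h/∂x = [(+0.14)·135 − (+0.25)·5] / -13650 = -0.001293
∂h/∂y = [(-105)·(+0.25) − (-105)·(+0.14)] / -13650 = +0.0008462
Flow direction (−∇h) has components (+0.001293 E, -0.0008462 N).
Azimuth = atan2(E, N) = atan2(+0.001293, -0.0008462) = 123.2° ≈ 123°.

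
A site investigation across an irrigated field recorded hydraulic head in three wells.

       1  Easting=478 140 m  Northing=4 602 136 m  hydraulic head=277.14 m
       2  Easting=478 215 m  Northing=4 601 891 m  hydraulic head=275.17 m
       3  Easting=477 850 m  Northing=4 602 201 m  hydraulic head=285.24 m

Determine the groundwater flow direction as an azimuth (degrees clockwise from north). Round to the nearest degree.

089°

Differences from 1: to 2 (Δx, Δy, Δh) = (75, -245, -1.97); to 3 = (-290, 65, +8.10).
Solve a·Δx + b·Δy = Δh: det = 75·65 − (-290)·(-245) = -66175.
∂h/∂x = [(-1.97)·65 − (+8.10)·(-245)] / -66175 = -0.02805
∂h/∂y = [75·(+8.10) − (-290)·(-1.97)] / -66175 = -0.0005470
Flow direction (−∇h) has components (+0.02805 E, +0.0005470 N).
Azimuth = atan2(E, N) = atan2(+0.02805, +0.0005470) = 88.9° ≈ 089°.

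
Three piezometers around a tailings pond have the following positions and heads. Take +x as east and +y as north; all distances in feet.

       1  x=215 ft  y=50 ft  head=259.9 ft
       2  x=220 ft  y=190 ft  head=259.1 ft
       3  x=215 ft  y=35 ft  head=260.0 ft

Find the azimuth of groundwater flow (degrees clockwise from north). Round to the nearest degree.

284°

With h = a·x + b·y + c and 1 as origin, the differences give:
  5·a + 140·b = -0.8
  0·a + (-15)·b = +0.1
Eliminate b (×(-15) and ×140, subtract): -75·a = -2.00 → a = ∂h/∂x = +0.02667
Back-substitute: b = ∂h/∂y = -0.006667.
Flow direction (−∇h) has components (-0.02667 E, +0.006667 N).
Azimuth = atan2(E, N) = atan2(-0.02667, +0.006667) = 284.0° ≈ 284°.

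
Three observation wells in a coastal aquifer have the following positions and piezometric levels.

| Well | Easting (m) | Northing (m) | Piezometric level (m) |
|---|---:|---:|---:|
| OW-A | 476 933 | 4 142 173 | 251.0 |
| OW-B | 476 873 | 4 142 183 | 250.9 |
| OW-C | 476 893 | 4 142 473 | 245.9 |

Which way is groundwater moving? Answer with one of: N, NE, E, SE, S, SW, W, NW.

Differences from OW-A: to OW-B (Δx, Δy, Δh) = (-60, 10, -0.1); to OW-C = (-40, 300, -5.1).
Solve a·Δx + b·Δy = Δh: det = (-60)·300 − (-40)·10 = -17600.
∂h/∂x = [(-0.1)·300 − (-5.1)·10] / -17600 = -0.001193
∂h/∂y = [(-60)·(-5.1) − (-40)·(-0.1)] / -17600 = -0.01716
Flow = −∇h = (+0.001193 east, +0.01716 north), which points north.

N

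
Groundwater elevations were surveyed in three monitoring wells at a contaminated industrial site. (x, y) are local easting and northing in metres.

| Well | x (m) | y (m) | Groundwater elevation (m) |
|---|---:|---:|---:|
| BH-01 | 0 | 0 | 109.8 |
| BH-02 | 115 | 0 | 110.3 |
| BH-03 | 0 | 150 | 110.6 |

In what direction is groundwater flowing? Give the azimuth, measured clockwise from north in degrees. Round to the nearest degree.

∂h/∂x = (110.3 − 109.8) / (115 − 0) = +0.004348
∂h/∂y = (110.6 − 109.8) / (150 − 0) = +0.005333
Flow direction (−∇h) has components (-0.004348 E, -0.005333 N).
Azimuth = atan2(E, N) = atan2(-0.004348, -0.005333) = 219.2° ≈ 219°.

219°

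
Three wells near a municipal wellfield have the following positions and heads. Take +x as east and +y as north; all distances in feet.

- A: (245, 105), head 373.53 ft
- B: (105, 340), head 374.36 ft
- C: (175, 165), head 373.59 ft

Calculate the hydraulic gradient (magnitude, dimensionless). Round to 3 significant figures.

With h = a·x + b·y + c and A as origin, the differences give:
  (-140)·a + 235·b = +0.83
  (-70)·a + 60·b = +0.06
Eliminate b (×60 and ×235, subtract): 8050·a = 35.700 → a = ∂h/∂x = +0.004435
Back-substitute: b = ∂h/∂y = +0.006174.
|∇h| = √(0.004435² + 0.006174²) = 0.007602

0.00760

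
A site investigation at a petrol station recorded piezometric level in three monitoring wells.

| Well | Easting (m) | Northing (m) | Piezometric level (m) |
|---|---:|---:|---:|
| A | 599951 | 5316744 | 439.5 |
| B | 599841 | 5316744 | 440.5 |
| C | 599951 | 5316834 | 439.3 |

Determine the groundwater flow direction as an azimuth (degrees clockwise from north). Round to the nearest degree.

076°

∂h/∂x = (440.5 − 439.5) / (599841 − 599951) = -0.009091
∂h/∂y = (439.3 − 439.5) / (5316834 − 5316744) = -0.002222
Flow direction (−∇h) has components (+0.009091 E, +0.002222 N).
Azimuth = atan2(E, N) = atan2(+0.009091, +0.002222) = 76.3° ≈ 076°.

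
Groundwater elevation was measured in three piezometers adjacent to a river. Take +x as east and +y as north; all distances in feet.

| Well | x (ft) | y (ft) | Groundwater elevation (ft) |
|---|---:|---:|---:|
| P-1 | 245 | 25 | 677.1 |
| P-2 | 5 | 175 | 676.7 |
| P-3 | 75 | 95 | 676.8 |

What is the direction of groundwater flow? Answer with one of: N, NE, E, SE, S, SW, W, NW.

W

Taking P-1 as reference: P-2−P-1 = (-240, 150, -0.4); P-3−P-1 = (-170, 70, -0.3).
Solve a·Δx + b·Δy = Δh: det = (-240)·70 − (-170)·150 = 8700.
∂h/∂x = [(-0.4)·70 − (-0.3)·150] / 8700 = +0.001954
∂h/∂y = [(-240)·(-0.3) − (-170)·(-0.4)] / 8700 = +0.0004598
Flow = −∇h = (-0.001954 east, -0.0004598 north), which points west.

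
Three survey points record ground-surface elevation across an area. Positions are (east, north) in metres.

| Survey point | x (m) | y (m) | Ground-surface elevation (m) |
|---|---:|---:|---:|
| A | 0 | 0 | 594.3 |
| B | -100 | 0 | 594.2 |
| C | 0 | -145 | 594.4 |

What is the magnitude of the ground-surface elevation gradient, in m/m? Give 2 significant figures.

∂z/∂x = (594.2 − 594.3) / (-100 − 0) = +0.0010000
∂z/∂y = (594.4 − 594.3) / (-145 − 0) = -0.0006897
|∇f| = √(0.0010000² + -0.0006897²) = 0.001215 m/m

0.0012 m/m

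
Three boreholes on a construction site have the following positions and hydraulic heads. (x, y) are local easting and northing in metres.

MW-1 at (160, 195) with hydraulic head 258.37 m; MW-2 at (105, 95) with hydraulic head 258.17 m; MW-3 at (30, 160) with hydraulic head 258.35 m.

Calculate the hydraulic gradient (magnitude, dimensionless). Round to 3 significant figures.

0.00229

Taking MW-1 as reference: MW-2−MW-1 = (-55, -100, -0.20); MW-3−MW-1 = (-130, -35, -0.02).
Solve a·Δx + b·Δy = Δh: det = (-55)·(-35) − (-130)·(-100) = -11075.
∂h/∂x = [(-0.20)·(-35) − (-0.02)·(-100)] / -11075 = -0.0004515
∂h/∂y = [(-55)·(-0.02) − (-130)·(-0.20)] / -11075 = +0.002248
|∇h| = √(-0.0004515² + 0.002248²) = 0.002293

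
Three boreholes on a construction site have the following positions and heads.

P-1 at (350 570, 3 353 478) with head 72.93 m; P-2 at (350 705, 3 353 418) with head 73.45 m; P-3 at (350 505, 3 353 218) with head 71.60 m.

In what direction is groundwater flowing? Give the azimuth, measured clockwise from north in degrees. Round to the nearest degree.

Three-point gradient (reference P-1): Δ to P-2 = (135, -60, +0.52), Δ to P-3 = (-65, -260, -1.33).
∂h/∂x = +0.005513, ∂h/∂y = +0.003737 (det = -39000).
Flow direction (−∇h) has components (-0.005513 E, -0.003737 N).
Azimuth = atan2(E, N) = atan2(-0.005513, -0.003737) = 235.9° ≈ 236°.

236°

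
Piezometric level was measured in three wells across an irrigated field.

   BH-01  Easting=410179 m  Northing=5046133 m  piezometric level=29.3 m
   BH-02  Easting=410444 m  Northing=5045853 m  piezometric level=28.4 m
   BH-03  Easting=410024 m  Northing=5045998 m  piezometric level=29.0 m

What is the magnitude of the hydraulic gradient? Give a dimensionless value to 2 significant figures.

0.0028

Differences from BH-01: to BH-02 (Δx, Δy, Δh) = (265, -280, -0.9); to BH-03 = (-155, -135, -0.3).
Solve a·Δx + b·Δy = Δh: det = 265·(-135) − (-155)·(-280) = -79175.
∂h/∂x = [(-0.9)·(-135) − (-0.3)·(-280)] / -79175 = -0.0004736
∂h/∂y = [265·(-0.3) − (-155)·(-0.9)] / -79175 = +0.002766
|∇h| = √(-0.0004736² + 0.002766²) = 0.002806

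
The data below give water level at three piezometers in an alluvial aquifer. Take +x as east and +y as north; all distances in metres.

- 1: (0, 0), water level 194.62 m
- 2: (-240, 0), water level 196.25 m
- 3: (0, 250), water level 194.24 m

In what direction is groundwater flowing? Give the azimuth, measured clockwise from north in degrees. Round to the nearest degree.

077°

∂h/∂x = (196.25 − 194.62) / (-240 − 0) = -0.006792
∂h/∂y = (194.24 − 194.62) / (250 − 0) = -0.001520
Flow direction (−∇h) has components (+0.006792 E, +0.001520 N).
Azimuth = atan2(E, N) = atan2(+0.006792, +0.001520) = 77.4° ≈ 077°.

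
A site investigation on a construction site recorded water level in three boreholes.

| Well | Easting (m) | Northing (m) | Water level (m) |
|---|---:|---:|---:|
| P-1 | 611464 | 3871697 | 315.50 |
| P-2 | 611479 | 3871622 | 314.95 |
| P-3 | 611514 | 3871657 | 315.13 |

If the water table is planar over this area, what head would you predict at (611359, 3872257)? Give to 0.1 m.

Three-point gradient (reference P-1): Δ to P-2 = (15, -75, -0.55), Δ to P-3 = (50, -40, -0.37).
∂h/∂x = -0.001825, ∂h/∂y = +0.006968 (det = 3150).
h(611359, 3872257) = 315.50 + (-0.001825)·(-105) + (+0.006968)·(560) = 315.50 +0.192 +3.902 = 319.594 m.

319.6 m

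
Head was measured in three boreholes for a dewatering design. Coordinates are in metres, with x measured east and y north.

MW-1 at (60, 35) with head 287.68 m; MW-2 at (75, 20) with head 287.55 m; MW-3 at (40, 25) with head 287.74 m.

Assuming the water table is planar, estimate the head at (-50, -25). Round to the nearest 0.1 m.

288.0 m

Taking MW-1 as reference: MW-2−MW-1 = (15, -15, -0.13); MW-3−MW-1 = (-20, -10, +0.06).
Solve a·Δx + b·Δy = Δh: det = 15·(-10) − (-20)·(-15) = -450.
∂h/∂x = [(-0.13)·(-10) − (+0.06)·(-15)] / -450 = -0.004889
∂h/∂y = [15·(+0.06) − (-20)·(-0.13)] / -450 = +0.003778
h(-50, -25) = 287.68 + (-0.004889)·(-110) + (+0.003778)·(-60) = 287.68 +0.538 -0.227 = 287.991 m.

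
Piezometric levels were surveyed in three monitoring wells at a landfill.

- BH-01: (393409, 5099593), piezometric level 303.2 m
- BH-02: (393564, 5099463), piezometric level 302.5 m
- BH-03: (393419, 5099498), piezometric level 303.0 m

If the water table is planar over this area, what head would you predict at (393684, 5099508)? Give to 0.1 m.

With h = a·x + b·y + c and BH-01 as origin, the differences give:
  155·a + (-130)·b = -0.7
  10·a + (-95)·b = -0.2
Eliminate b (×(-95) and ×(-130), subtract): -13425·a = 40.50 → a = ∂h/∂x = -0.003017
Back-substitute: b = ∂h/∂y = +0.001788.
h(393684, 5099508) = 303.2 + (-0.003017)·(275) + (+0.001788)·(-85) = 303.2 -0.830 -0.152 = 302.218 m.

302.2 m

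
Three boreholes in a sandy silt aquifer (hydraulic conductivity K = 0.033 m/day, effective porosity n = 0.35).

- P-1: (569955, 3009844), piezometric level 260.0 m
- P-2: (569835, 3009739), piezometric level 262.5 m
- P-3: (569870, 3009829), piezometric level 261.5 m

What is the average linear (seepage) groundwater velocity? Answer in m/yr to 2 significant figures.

0.60 m/yr

Three-point gradient (reference P-1): Δ to P-2 = (-120, -105, +2.5), Δ to P-3 = (-85, -15, +1.5).
∂h/∂x = -0.01684, ∂h/∂y = -0.004561 (det = -7125).
|∇h| = √(-0.01684² + -0.004561²) = 0.01745
Seepage velocity v = K·i/n = 0.033 × 0.01745 / 0.35 = 0.001645 m/day = 0.6008 m/yr.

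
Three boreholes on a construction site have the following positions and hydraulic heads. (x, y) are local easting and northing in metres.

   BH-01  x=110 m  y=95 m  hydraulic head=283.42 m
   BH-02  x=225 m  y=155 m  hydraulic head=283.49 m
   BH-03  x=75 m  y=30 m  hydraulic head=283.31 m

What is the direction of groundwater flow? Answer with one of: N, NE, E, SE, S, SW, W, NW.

S

Differences from BH-01: to BH-02 (Δx, Δy, Δh) = (115, 60, +0.07); to BH-03 = (-35, -65, -0.11).
Determinant of the coordinate differences = 115·(-65) − (-35)·60 = -5375.
∂h/∂x = [(+0.07)·(-65) − (-0.11)·60] / -5375 = -0.0003814
∂h/∂y = [115·(-0.11) − (-35)·(+0.07)] / -5375 = +0.001898
Flow = −∇h = (+0.0003814 east, -0.001898 north), which points south.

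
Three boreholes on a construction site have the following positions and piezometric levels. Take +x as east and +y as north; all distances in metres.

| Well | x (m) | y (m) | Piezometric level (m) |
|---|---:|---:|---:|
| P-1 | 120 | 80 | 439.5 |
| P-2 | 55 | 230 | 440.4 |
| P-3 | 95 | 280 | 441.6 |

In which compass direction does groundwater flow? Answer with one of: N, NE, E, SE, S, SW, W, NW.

SW

Taking P-1 as reference: P-2−P-1 = (-65, 150, +0.9); P-3−P-1 = (-25, 200, +2.1).
Determinant of the coordinate differences = (-65)·200 − (-25)·150 = -9250.
∂h/∂x = [(+0.9)·200 − (+2.1)·150] / -9250 = +0.01459
∂h/∂y = [(-65)·(+2.1) − (-25)·(+0.9)] / -9250 = +0.01232
Flow = −∇h = (-0.01459 east, -0.01232 north), which points southwest.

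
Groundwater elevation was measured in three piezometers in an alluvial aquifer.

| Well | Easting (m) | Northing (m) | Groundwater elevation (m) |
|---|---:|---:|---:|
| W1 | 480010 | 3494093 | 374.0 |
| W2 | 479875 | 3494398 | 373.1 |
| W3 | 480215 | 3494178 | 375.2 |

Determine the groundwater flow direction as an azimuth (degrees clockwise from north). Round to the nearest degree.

With h = a·x + b·y + c and W1 as origin, the differences give:
  (-135)·a + 305·b = -0.9
  205·a + 85·b = +1.2
Eliminate b (×85 and ×305, subtract): -74000·a = -442.50 → a = ∂h/∂x = +0.005980
Back-substitute: b = ∂h/∂y = -0.0003041.
Flow direction (−∇h) has components (-0.005980 E, +0.0003041 N).
Azimuth = atan2(E, N) = atan2(-0.005980, +0.0003041) = 272.9° ≈ 273°.

273°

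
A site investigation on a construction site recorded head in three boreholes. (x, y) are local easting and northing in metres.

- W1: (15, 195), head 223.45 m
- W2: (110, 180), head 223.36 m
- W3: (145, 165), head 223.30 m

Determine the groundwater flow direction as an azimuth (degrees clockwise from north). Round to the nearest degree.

Differences from W1: to W2 (Δx, Δy, Δh) = (95, -15, -0.09); to W3 = (130, -30, -0.15).
Determinant of the coordinate differences = 95·(-30) − 130·(-15) = -900.
∂h/∂x = [(-0.09)·(-30) − (-0.15)·(-15)] / -900 = -0.0005000
∂h/∂y = [95·(-0.15) − 130·(-0.09)] / -900 = +0.002833
Flow direction (−∇h) has components (+0.0005000 E, -0.002833 N).
Azimuth = atan2(E, N) = atan2(+0.0005000, -0.002833) = 170.0° ≈ 170°.

170°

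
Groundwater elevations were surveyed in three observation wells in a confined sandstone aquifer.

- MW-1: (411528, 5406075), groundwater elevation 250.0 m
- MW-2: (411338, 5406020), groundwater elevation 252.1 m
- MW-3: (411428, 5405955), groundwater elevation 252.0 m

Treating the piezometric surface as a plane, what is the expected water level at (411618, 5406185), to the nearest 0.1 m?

248.2 m

Differences from MW-1: to MW-2 (Δx, Δy, Δh) = (-190, -55, +2.1); to MW-3 = (-100, -120, +2.0).
Determinant of the coordinate differences = (-190)·(-120) − (-100)·(-55) = 17300.
∂h/∂x = [(+2.1)·(-120) − (+2.0)·(-55)] / 17300 = -0.008208
∂h/∂y = [(-190)·(+2.0) − (-100)·(+2.1)] / 17300 = -0.009827
h(411618, 5406185) = 250.0 + (-0.008208)·(90) + (-0.009827)·(110) = 250.0 -0.739 -1.081 = 248.180 m.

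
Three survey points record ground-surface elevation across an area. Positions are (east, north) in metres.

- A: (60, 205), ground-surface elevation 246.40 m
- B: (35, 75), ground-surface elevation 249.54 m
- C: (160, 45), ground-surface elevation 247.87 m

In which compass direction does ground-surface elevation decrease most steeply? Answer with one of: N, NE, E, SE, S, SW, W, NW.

NE

Taking A as reference: B−A = (-25, -130, +3.14); C−A = (100, -160, +1.47).
Determinant of the coordinate differences = (-25)·(-160) − 100·(-130) = 17000.
∂z/∂x = [(+3.14)·(-160) − (+1.47)·(-130)] / 17000 = -0.01831
∂z/∂y = [(-25)·(+1.47) − 100·(+3.14)] / 17000 = -0.02063
Steepest decrease is along −∇f = (+0.01831 E, +0.02063 N) → northeast.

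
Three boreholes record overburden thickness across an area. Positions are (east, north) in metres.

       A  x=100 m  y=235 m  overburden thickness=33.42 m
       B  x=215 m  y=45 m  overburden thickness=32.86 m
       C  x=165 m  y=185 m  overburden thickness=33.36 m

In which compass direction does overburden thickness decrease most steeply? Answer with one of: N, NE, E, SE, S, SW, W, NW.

SW

Taking A as reference: B−A = (115, -190, -0.56); C−A = (65, -50, -0.06).
Solve a·Δx + b·Δy = Δd: det = 115·(-50) − 65·(-190) = 6600.
∂d/∂x = [(-0.56)·(-50) − (-0.06)·(-190)] / 6600 = +0.002515
∂d/∂y = [115·(-0.06) − 65·(-0.56)] / 6600 = +0.004470
Steepest decrease is along −∇f = (-0.002515 E, -0.004470 N) → southwest.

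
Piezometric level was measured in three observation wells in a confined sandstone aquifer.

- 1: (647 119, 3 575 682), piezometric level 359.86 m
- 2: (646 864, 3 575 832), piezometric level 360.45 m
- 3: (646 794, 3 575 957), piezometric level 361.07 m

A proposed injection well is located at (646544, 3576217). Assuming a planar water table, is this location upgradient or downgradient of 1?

With h = a·x + b·y + c and 1 as origin, the differences give:
  (-255)·a + 150·b = +0.59
  (-325)·a + 275·b = +1.21
Eliminate b (×275 and ×150, subtract): -21375·a = -19.250 → a = ∂h/∂x = +0.0009006
Back-substitute: b = ∂h/∂y = +0.005464.
Head at (646544, 3576217) = 359.86 + (+0.0009006)·(-575) + (+0.005464)·(535) = 362.27 m.
That is higher than the 359.86 m at 1, so the point is upgradient.

upgradient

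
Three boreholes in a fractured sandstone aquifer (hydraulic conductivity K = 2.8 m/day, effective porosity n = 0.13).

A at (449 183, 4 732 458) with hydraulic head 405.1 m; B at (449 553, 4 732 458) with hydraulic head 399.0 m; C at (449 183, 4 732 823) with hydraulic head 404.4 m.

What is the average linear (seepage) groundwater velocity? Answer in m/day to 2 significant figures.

0.36 m/day

∂h/∂x = (399.0 − 405.1) / (449553 − 449183) = -0.01649
∂h/∂y = (404.4 − 405.1) / (4732823 − 4732458) = -0.001918
|∇h| = √(-0.01649² + -0.001918²) = 0.0166
Seepage velocity v = K·i/n = 2.8 × 0.0166 / 0.13 = 0.3575 m/day.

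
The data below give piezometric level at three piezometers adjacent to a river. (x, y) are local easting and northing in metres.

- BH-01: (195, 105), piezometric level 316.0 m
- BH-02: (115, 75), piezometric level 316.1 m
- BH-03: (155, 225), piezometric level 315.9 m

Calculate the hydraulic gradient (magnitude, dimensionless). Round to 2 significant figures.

Differences from BH-01: to BH-02 (Δx, Δy, Δh) = (-80, -30, +0.1); to BH-03 = (-40, 120, -0.1).
Determinant of the coordinate differences = (-80)·120 − (-40)·(-30) = -10800.
∂h/∂x = [(+0.1)·120 − (-0.1)·(-30)] / -10800 = -0.0008333
∂h/∂y = [(-80)·(-0.1) − (-40)·(+0.1)] / -10800 = -0.001111
|∇h| = √(-0.0008333² + -0.001111²) = 0.001389

0.0014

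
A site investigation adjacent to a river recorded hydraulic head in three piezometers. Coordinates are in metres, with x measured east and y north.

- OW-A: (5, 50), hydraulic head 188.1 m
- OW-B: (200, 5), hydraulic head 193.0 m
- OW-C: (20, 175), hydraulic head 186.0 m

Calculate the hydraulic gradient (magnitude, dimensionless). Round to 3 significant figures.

0.0283

Differences from OW-A: to OW-B (Δx, Δy, Δh) = (195, -45, +4.9); to OW-C = (15, 125, -2.1).
Determinant of the coordinate differences = 195·125 − 15·(-45) = 25050.
∂h/∂x = [(+4.9)·125 − (-2.1)·(-45)] / 25050 = +0.02068
∂h/∂y = [195·(-2.1) − 15·(+4.9)] / 25050 = -0.01928
|∇h| = √(0.02068² + -0.01928²) = 0.02827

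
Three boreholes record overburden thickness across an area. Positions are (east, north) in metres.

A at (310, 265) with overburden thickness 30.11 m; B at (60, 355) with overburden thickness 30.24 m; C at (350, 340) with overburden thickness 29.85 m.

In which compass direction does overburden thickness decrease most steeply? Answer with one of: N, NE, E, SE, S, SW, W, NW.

Taking A as reference: B−A = (-250, 90, +0.13); C−A = (40, 75, -0.26).
Determinant of the coordinate differences = (-250)·75 − 40·90 = -22350.
∂d/∂x = [(+0.13)·75 − (-0.26)·90] / -22350 = -0.001483
∂d/∂y = [(-250)·(-0.26) − 40·(+0.13)] / -22350 = -0.002676
Steepest decrease is along −∇f = (+0.001483 E, +0.002676 N) → northeast.

NE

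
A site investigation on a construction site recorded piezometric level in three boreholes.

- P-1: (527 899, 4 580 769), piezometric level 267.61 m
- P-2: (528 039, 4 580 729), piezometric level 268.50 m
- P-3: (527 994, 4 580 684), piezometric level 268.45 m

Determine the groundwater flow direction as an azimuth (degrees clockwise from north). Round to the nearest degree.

308°

Differences from P-1: to P-2 (Δx, Δy, Δh) = (140, -40, +0.89); to P-3 = (95, -85, +0.84).
Solve a·Δx + b·Δy = Δh: det = 140·(-85) − 95·(-40) = -8100.
∂h/∂x = [(+0.89)·(-85) − (+0.84)·(-40)] / -8100 = +0.005191
∂h/∂y = [140·(+0.84) − 95·(+0.89)] / -8100 = -0.004080
Flow direction (−∇h) has components (-0.005191 E, +0.004080 N).
Azimuth = atan2(E, N) = atan2(-0.005191, +0.004080) = 308.2° ≈ 308°.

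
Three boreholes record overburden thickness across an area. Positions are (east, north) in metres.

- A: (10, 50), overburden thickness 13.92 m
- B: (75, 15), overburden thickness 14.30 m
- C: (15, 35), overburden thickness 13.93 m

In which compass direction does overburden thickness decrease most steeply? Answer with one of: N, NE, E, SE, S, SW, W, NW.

With d = a·x + b·y + c and A as origin, the differences give:
  65·a + (-35)·b = +0.38
  5·a + (-15)·b = +0.01
Eliminate b (×(-15) and ×(-35), subtract): -800·a = -5.350 → a = ∂d/∂x = +0.006688
Back-substitute: b = ∂d/∂y = +0.001563.
Steepest decrease is along −∇f = (-0.006688 E, -0.001563 N) → west.

W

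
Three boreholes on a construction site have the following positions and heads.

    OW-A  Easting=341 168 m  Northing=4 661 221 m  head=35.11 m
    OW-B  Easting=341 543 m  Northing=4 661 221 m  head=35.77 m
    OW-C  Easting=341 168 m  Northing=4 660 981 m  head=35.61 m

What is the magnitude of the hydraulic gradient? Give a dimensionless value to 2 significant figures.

∂h/∂x = (35.77 − 35.11) / (341543 − 341168) = +0.001760
∂h/∂y = (35.61 − 35.11) / (4660981 − 4661221) = -0.002083
|∇h| = √(0.001760² + -0.002083²) = 0.002727

0.0027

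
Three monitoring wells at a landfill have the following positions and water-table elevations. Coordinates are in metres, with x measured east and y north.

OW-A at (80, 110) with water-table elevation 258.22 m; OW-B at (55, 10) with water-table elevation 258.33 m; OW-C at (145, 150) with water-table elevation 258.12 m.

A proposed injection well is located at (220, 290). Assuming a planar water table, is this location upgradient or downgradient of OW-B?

With h = a·x + b·y + c and OW-A as origin, the differences give:
  (-25)·a + (-100)·b = +0.11
  65·a + 40·b = -0.10
Eliminate b (×40 and ×(-100), subtract): 5500·a = -5.600 → a = ∂h/∂x = -0.001018
Back-substitute: b = ∂h/∂y = -0.0008455.
Head at (220, 290) = 258.22 + (-0.001018)·(140) + (-0.0008455)·(180) = 257.93 m.
That is lower than the 258.33 m at OW-B, so the point is downgradient.

downgradient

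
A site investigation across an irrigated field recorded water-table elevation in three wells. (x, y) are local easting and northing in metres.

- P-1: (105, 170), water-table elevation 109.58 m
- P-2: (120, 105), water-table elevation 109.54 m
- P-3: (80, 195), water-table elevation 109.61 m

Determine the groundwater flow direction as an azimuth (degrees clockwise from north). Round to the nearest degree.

120°

With h = a·x + b·y + c and P-1 as origin, the differences give:
  15·a + (-65)·b = -0.04
  (-25)·a + 25·b = +0.03
Eliminate b (×25 and ×(-65), subtract): -1250·a = 0.950 → a = ∂h/∂x = -0.0007600
Back-substitute: b = ∂h/∂y = +0.0004400.
Flow direction (−∇h) has components (+0.0007600 E, -0.0004400 N).
Azimuth = atan2(E, N) = atan2(+0.0007600, -0.0004400) = 120.1° ≈ 120°.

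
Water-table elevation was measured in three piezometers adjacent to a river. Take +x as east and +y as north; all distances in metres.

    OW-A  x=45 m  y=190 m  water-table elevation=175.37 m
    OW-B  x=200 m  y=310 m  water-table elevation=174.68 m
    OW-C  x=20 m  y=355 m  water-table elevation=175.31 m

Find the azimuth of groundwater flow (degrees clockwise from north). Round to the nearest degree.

076°

Differences from OW-A: to OW-B (Δx, Δy, Δh) = (155, 120, -0.69); to OW-C = (-25, 165, -0.06).
Determinant of the coordinate differences = 155·165 − (-25)·120 = 28575.
∂h/∂x = [(-0.69)·165 − (-0.06)·120] / 28575 = -0.003732
∂h/∂y = [155·(-0.06) − (-25)·(-0.69)] / 28575 = -0.0009291
Flow direction (−∇h) has components (+0.003732 E, +0.0009291 N).
Azimuth = atan2(E, N) = atan2(+0.003732, +0.0009291) = 76.0° ≈ 076°.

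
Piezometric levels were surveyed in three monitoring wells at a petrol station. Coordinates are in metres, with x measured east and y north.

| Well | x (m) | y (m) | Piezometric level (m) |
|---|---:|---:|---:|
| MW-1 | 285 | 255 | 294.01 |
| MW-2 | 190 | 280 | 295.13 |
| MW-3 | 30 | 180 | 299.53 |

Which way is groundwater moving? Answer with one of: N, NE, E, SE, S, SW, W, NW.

Taking MW-1 as reference: MW-2−MW-1 = (-95, 25, +1.12); MW-3−MW-1 = (-255, -75, +5.52).
Determinant of the coordinate differences = (-95)·(-75) − (-255)·25 = 13500.
∂h/∂x = [(+1.12)·(-75) − (+5.52)·25] / 13500 = -0.01644
∂h/∂y = [(-95)·(+5.52) − (-255)·(+1.12)] / 13500 = -0.01769
Flow = −∇h = (+0.01644 east, +0.01769 north), which points northeast.

NE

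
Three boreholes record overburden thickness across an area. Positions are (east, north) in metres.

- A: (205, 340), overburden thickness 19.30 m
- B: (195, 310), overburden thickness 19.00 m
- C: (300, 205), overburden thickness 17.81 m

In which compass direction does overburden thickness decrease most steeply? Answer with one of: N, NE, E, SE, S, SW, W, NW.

Taking A as reference: B−A = (-10, -30, -0.30); C−A = (95, -135, -1.49).
Solve a·Δx + b·Δy = Δd: det = (-10)·(-135) − 95·(-30) = 4200.
∂d/∂x = [(-0.30)·(-135) − (-1.49)·(-30)] / 4200 = -0.0010000
∂d/∂y = [(-10)·(-1.49) − 95·(-0.30)] / 4200 = +0.01033
Steepest decrease is along −∇f = (+0.0010000 E, -0.01033 N) → south.

S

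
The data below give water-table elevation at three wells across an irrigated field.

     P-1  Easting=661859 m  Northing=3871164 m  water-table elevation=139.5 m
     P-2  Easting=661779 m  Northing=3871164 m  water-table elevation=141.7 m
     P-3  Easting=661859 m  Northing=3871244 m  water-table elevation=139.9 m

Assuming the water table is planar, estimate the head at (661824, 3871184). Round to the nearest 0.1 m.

∂h/∂x = (141.7 − 139.5) / (661779 − 661859) = -0.02750
∂h/∂y = (139.9 − 139.5) / (3871244 − 3871164) = +0.005000
h(661824, 3871184) = 139.5 + (-0.02750)·(-35) + (+0.005000)·(20) = 139.5 +0.962 +0.100 = 140.562 m.

140.6 m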